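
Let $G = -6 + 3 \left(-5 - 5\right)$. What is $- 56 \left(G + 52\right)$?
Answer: $-896$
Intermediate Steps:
$G = -36$ ($G = -6 + 3 \left(-5 - 5\right) = -6 + 3 \left(-10\right) = -6 - 30 = -36$)
$- 56 \left(G + 52\right) = - 56 \left(-36 + 52\right) = \left(-56\right) 16 = -896$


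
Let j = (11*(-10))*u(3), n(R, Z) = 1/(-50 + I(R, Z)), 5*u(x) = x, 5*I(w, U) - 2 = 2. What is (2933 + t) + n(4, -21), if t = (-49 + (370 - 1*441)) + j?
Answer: 675757/246 ≈ 2747.0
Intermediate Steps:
I(w, U) = ⅘ (I(w, U) = ⅖ + (⅕)*2 = ⅖ + ⅖ = ⅘)
u(x) = x/5
n(R, Z) = -5/246 (n(R, Z) = 1/(-50 + ⅘) = 1/(-246/5) = -5/246)
j = -66 (j = (11*(-10))*((⅕)*3) = -110*⅗ = -66)
t = -186 (t = (-49 + (370 - 1*441)) - 66 = (-49 + (370 - 441)) - 66 = (-49 - 71) - 66 = -120 - 66 = -186)
(2933 + t) + n(4, -21) = (2933 - 186) - 5/246 = 2747 - 5/246 = 675757/246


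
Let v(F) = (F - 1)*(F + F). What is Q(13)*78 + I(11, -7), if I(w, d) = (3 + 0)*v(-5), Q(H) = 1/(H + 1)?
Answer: 1299/7 ≈ 185.57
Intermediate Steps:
Q(H) = 1/(1 + H)
v(F) = 2*F*(-1 + F) (v(F) = (-1 + F)*(2*F) = 2*F*(-1 + F))
I(w, d) = 180 (I(w, d) = (3 + 0)*(2*(-5)*(-1 - 5)) = 3*(2*(-5)*(-6)) = 3*60 = 180)
Q(13)*78 + I(11, -7) = 78/(1 + 13) + 180 = 78/14 + 180 = (1/14)*78 + 180 = 39/7 + 180 = 1299/7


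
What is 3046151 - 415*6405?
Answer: 388076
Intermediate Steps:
3046151 - 415*6405 = 3046151 - 1*2658075 = 3046151 - 2658075 = 388076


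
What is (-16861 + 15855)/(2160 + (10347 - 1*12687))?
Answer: 503/90 ≈ 5.5889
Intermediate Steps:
(-16861 + 15855)/(2160 + (10347 - 1*12687)) = -1006/(2160 + (10347 - 12687)) = -1006/(2160 - 2340) = -1006/(-180) = -1006*(-1/180) = 503/90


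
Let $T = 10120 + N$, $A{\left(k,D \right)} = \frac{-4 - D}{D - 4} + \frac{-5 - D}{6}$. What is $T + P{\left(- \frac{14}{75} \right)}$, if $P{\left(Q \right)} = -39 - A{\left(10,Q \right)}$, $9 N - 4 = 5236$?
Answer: $\frac{753348977}{70650} \approx 10663.0$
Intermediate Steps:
$N = \frac{5240}{9}$ ($N = \frac{4}{9} + \frac{1}{9} \cdot 5236 = \frac{4}{9} + \frac{5236}{9} = \frac{5240}{9} \approx 582.22$)
$A{\left(k,D \right)} = - \frac{5}{6} - \frac{D}{6} + \frac{-4 - D}{-4 + D}$ ($A{\left(k,D \right)} = \frac{-4 - D}{D - 4} + \left(-5 - D\right) \frac{1}{6} = \frac{-4 - D}{-4 + D} - \left(\frac{5}{6} + \frac{D}{6}\right) = - \frac{5}{6} - \frac{D}{6} + \frac{-4 - D}{-4 + D}$)
$T = \frac{96320}{9}$ ($T = 10120 + \frac{5240}{9} = \frac{96320}{9} \approx 10702.0$)
$P{\left(Q \right)} = -39 - \frac{-4 - Q^{2} - 7 Q}{6 \left(-4 + Q\right)}$
$T + P{\left(- \frac{14}{75} \right)} = \frac{96320}{9} + \frac{940 + \left(- \frac{14}{75}\right)^{2} - 227 \left(- \frac{14}{75}\right)}{6 \left(-4 - \frac{14}{75}\right)} = \frac{96320}{9} + \frac{940 + \left(\left(-14\right) \frac{1}{75}\right)^{2} - 227 \left(\left(-14\right) \frac{1}{75}\right)}{6 \left(-4 - \frac{14}{75}\right)} = \frac{96320}{9} + \frac{940 + \left(- \frac{14}{75}\right)^{2} - - \frac{3178}{75}}{6 \left(-4 - \frac{14}{75}\right)} = \frac{96320}{9} + \frac{940 + \frac{196}{5625} + \frac{3178}{75}}{6 \left(- \frac{314}{75}\right)} = \frac{96320}{9} + \frac{1}{6} \left(- \frac{75}{314}\right) \frac{5526046}{5625} = \frac{96320}{9} - \frac{2763023}{70650} = \frac{753348977}{70650}$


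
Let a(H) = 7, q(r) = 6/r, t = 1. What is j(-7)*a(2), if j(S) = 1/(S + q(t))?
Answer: -7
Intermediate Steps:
j(S) = 1/(6 + S) (j(S) = 1/(S + 6/1) = 1/(S + 6*1) = 1/(S + 6) = 1/(6 + S))
j(-7)*a(2) = 7/(6 - 7) = 7/(-1) = -1*7 = -7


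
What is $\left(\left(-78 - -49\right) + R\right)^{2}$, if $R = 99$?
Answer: $4900$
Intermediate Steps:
$\left(\left(-78 - -49\right) + R\right)^{2} = \left(\left(-78 - -49\right) + 99\right)^{2} = \left(\left(-78 + 49\right) + 99\right)^{2} = \left(-29 + 99\right)^{2} = 70^{2} = 4900$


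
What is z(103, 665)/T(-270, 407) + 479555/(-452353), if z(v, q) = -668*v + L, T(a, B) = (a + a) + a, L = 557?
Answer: 3387032849/40711770 ≈ 83.195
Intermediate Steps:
T(a, B) = 3*a (T(a, B) = 2*a + a = 3*a)
z(v, q) = 557 - 668*v (z(v, q) = -668*v + 557 = 557 - 668*v)
z(103, 665)/T(-270, 407) + 479555/(-452353) = (557 - 668*103)/((3*(-270))) + 479555/(-452353) = (557 - 68804)/(-810) + 479555*(-1/452353) = -68247*(-1/810) - 479555/452353 = 7583/90 - 479555/452353 = 3387032849/40711770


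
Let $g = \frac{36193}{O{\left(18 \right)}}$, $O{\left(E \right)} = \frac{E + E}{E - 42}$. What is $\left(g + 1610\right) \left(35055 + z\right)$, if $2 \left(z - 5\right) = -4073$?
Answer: $- \frac{2230935566}{3} \approx -7.4365 \cdot 10^{8}$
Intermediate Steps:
$z = - \frac{4063}{2}$ ($z = 5 + \frac{1}{2} \left(-4073\right) = 5 - \frac{4073}{2} = - \frac{4063}{2} \approx -2031.5$)
$O{\left(E \right)} = \frac{2 E}{-42 + E}$
$g = - \frac{72386}{3}$ ($g = \frac{36193}{2 \cdot 18 \frac{1}{-42 + 18}} = \frac{36193}{2 \cdot 18 \frac{1}{-24}} = \frac{36193}{2 \cdot 18 \left(- \frac{1}{24}\right)} = \frac{36193}{- \frac{3}{2}} = 36193 \left(- \frac{2}{3}\right) = - \frac{72386}{3} \approx -24129.0$)
$\left(g + 1610\right) \left(35055 + z\right) = \left(- \frac{72386}{3} + 1610\right) \left(35055 - \frac{4063}{2}\right) = \left(- \frac{67556}{3}\right) \frac{66047}{2} = - \frac{2230935566}{3}$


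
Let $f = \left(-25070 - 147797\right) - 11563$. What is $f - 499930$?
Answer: $-684360$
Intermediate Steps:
$f = -184430$ ($f = -172867 - 11563 = -184430$)
$f - 499930 = -184430 - 499930 = -684360$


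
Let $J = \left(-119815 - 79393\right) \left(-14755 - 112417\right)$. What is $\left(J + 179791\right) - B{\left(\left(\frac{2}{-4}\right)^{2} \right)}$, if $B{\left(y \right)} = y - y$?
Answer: $25333859567$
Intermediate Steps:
$J = 25333679776$ ($J = \left(-199208\right) \left(-127172\right) = 25333679776$)
$B{\left(y \right)} = 0$
$\left(J + 179791\right) - B{\left(\left(\frac{2}{-4}\right)^{2} \right)} = \left(25333679776 + 179791\right) - 0 = 25333859567 + 0 = 25333859567$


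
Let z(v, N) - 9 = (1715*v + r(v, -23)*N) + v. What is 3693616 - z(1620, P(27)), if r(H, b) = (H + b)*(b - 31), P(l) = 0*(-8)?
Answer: 913687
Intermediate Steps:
P(l) = 0
r(H, b) = (-31 + b)*(H + b) (r(H, b) = (H + b)*(-31 + b) = (-31 + b)*(H + b))
z(v, N) = 9 + 1716*v + N*(1242 - 54*v) (z(v, N) = 9 + ((1715*v + ((-23)² - 31*v - 31*(-23) + v*(-23))*N) + v) = 9 + ((1715*v + (529 - 31*v + 713 - 23*v)*N) + v) = 9 + ((1715*v + (1242 - 54*v)*N) + v) = 9 + ((1715*v + N*(1242 - 54*v)) + v) = 9 + (1716*v + N*(1242 - 54*v)) = 9 + 1716*v + N*(1242 - 54*v))
3693616 - z(1620, P(27)) = 3693616 - (9 + 1716*1620 + 54*0*(23 - 1*1620)) = 3693616 - (9 + 2779920 + 54*0*(23 - 1620)) = 3693616 - (9 + 2779920 + 54*0*(-1597)) = 3693616 - (9 + 2779920 + 0) = 3693616 - 1*2779929 = 3693616 - 2779929 = 913687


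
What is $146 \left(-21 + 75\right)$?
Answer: $7884$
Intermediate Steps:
$146 \left(-21 + 75\right) = 146 \cdot 54 = 7884$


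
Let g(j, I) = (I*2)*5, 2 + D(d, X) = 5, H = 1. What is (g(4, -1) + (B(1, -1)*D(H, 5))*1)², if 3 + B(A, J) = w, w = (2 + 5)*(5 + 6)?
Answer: 44944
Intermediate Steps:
D(d, X) = 3 (D(d, X) = -2 + 5 = 3)
g(j, I) = 10*I (g(j, I) = (2*I)*5 = 10*I)
w = 77 (w = 7*11 = 77)
B(A, J) = 74 (B(A, J) = -3 + 77 = 74)
(g(4, -1) + (B(1, -1)*D(H, 5))*1)² = (10*(-1) + (74*3)*1)² = (-10 + 222*1)² = (-10 + 222)² = 212² = 44944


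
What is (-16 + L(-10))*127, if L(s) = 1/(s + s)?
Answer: -40767/20 ≈ -2038.3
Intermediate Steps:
L(s) = 1/(2*s)
(-16 + L(-10))*127 = (-16 + (1/2)/(-10))*127 = (-16 + (1/2)*(-1/10))*127 = (-16 - 1/20)*127 = -321/20*127 = -40767/20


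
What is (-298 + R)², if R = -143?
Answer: 194481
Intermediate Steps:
(-298 + R)² = (-298 - 143)² = (-441)² = 194481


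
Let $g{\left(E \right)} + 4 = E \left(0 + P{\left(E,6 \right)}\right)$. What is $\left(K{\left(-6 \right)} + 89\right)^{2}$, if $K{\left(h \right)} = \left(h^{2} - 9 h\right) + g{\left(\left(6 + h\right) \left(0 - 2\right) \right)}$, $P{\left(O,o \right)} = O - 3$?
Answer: $30625$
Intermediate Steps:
$P{\left(O,o \right)} = -3 + O$ ($P{\left(O,o \right)} = O - 3 = -3 + O$)
$g{\left(E \right)} = -4 + E \left(-3 + E\right)$ ($g{\left(E \right)} = -4 + E \left(0 + \left(-3 + E\right)\right) = -4 + E \left(-3 + E\right)$)
$K{\left(h \right)} = -4 + h^{2} - 9 h + \left(-15 - 2 h\right) \left(-12 - 2 h\right)$ ($K{\left(h \right)} = \left(h^{2} - 9 h\right) + \left(-4 + \left(6 + h\right) \left(0 - 2\right) \left(-3 + \left(6 + h\right) \left(0 - 2\right)\right)\right) = \left(h^{2} - 9 h\right) + \left(-4 + \left(6 + h\right) \left(-2\right) \left(-3 + \left(6 + h\right) \left(-2\right)\right)\right) = \left(h^{2} - 9 h\right) + \left(-4 + \left(-12 - 2 h\right) \left(-3 - \left(12 + 2 h\right)\right)\right) = \left(h^{2} - 9 h\right) + \left(-4 + \left(-12 - 2 h\right) \left(-15 - 2 h\right)\right) = \left(h^{2} - 9 h\right) + \left(-4 + \left(-15 - 2 h\right) \left(-12 - 2 h\right)\right) = -4 + h^{2} - 9 h + \left(-15 - 2 h\right) \left(-12 - 2 h\right)$)
$\left(K{\left(-6 \right)} + 89\right)^{2} = \left(\left(176 + 5 \left(-6\right)^{2} + 45 \left(-6\right)\right) + 89\right)^{2} = \left(\left(176 + 5 \cdot 36 - 270\right) + 89\right)^{2} = \left(\left(176 + 180 - 270\right) + 89\right)^{2} = \left(86 + 89\right)^{2} = 175^{2} = 30625$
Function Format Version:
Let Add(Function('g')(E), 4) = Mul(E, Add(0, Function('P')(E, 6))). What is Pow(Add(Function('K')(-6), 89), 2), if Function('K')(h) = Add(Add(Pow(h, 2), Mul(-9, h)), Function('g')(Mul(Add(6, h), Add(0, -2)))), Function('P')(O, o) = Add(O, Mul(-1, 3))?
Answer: 30625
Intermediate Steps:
Function('P')(O, o) = Add(-3, O) (Function('P')(O, o) = Add(O, -3) = Add(-3, O))
Function('g')(E) = Add(-4, Mul(E, Add(-3, E))) (Function('g')(E) = Add(-4, Mul(E, Add(0, Add(-3, E)))) = Add(-4, Mul(E, Add(-3, E))))
Function('K')(h) = Add(-4, Pow(h, 2), Mul(-9, h), Mul(Add(-15, Mul(-2, h)), Add(-12, Mul(-2, h)))) (Function('K')(h) = Add(Add(Pow(h, 2), Mul(-9, h)), Add(-4, Mul(Mul(Add(6, h), Add(0, -2)), Add(-3, Mul(Add(6, h), Add(0, -2)))))) = Add(Add(Pow(h, 2), Mul(-9, h)), Add(-4, Mul(Mul(Add(6, h), -2), Add(-3, Mul(Add(6, h), -2))))) = Add(Add(Pow(h, 2), Mul(-9, h)), Add(-4, Mul(Add(-12, Mul(-2, h)), Add(-3, Add(-12, Mul(-2, h)))))) = Add(Add(Pow(h, 2), Mul(-9, h)), Add(-4, Mul(Add(-12, Mul(-2, h)), Add(-15, Mul(-2, h))))) = Add(Add(Pow(h, 2), Mul(-9, h)), Add(-4, Mul(Add(-15, Mul(-2, h)), Add(-12, Mul(-2, h))))) = Add(-4, Pow(h, 2), Mul(-9, h), Mul(Add(-15, Mul(-2, h)), Add(-12, Mul(-2, h)))))
Pow(Add(Function('K')(-6), 89), 2) = Pow(Add(Add(176, Mul(5, Pow(-6, 2)), Mul(45, -6)), 89), 2) = Pow(Add(Add(176, Mul(5, 36), -270), 89), 2) = Pow(Add(Add(176, 180, -270), 89), 2) = Pow(Add(86, 89), 2) = Pow(175, 2) = 30625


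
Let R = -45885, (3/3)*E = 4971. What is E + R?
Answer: -40914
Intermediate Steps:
E = 4971
E + R = 4971 - 45885 = -40914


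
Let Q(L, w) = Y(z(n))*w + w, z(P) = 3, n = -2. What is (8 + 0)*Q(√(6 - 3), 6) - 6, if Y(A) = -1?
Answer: -6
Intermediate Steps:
Q(L, w) = 0 (Q(L, w) = -w + w = 0)
(8 + 0)*Q(√(6 - 3), 6) - 6 = (8 + 0)*0 - 6 = 8*0 - 6 = 0 - 6 = -6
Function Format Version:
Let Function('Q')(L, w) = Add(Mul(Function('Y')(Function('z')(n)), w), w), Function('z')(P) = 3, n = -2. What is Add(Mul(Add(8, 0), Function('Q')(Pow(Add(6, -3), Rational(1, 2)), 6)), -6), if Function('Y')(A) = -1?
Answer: -6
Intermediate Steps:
Function('Q')(L, w) = 0 (Function('Q')(L, w) = Add(Mul(-1, w), w) = 0)
Add(Mul(Add(8, 0), Function('Q')(Pow(Add(6, -3), Rational(1, 2)), 6)), -6) = Add(Mul(Add(8, 0), 0), -6) = Add(Mul(8, 0), -6) = Add(0, -6) = -6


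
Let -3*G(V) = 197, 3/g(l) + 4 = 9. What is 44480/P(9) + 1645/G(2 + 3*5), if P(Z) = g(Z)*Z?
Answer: 43679555/5319 ≈ 8212.0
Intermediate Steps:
g(l) = ⅗ (g(l) = 3/(-4 + 9) = 3/5 = 3*(⅕) = ⅗)
P(Z) = 3*Z/5
G(V) = -197/3 (G(V) = -⅓*197 = -197/3)
44480/P(9) + 1645/G(2 + 3*5) = 44480/(((⅗)*9)) + 1645/(-197/3) = 44480/(27/5) + 1645*(-3/197) = 44480*(5/27) - 4935/197 = 222400/27 - 4935/197 = 43679555/5319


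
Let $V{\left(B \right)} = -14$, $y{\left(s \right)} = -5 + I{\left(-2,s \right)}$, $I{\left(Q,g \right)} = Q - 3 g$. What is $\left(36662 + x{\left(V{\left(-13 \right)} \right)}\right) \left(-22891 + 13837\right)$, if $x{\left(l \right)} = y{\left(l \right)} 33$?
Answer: $-342395118$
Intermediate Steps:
$y{\left(s \right)} = -7 - 3 s$ ($y{\left(s \right)} = -5 - \left(2 + 3 s\right) = -7 - 3 s$)
$x{\left(l \right)} = -231 - 99 l$ ($x{\left(l \right)} = \left(-7 - 3 l\right) 33 = -231 - 99 l$)
$\left(36662 + x{\left(V{\left(-13 \right)} \right)}\right) \left(-22891 + 13837\right) = \left(36662 - -1155\right) \left(-22891 + 13837\right) = \left(36662 + \left(-231 + 1386\right)\right) \left(-9054\right) = \left(36662 + 1155\right) \left(-9054\right) = 37817 \left(-9054\right) = -342395118$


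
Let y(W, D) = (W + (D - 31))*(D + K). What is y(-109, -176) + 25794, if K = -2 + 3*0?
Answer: 82042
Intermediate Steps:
K = -2 (K = -2 + 0 = -2)
y(W, D) = (-2 + D)*(-31 + D + W) (y(W, D) = (W + (D - 31))*(D - 2) = (W + (-31 + D))*(-2 + D) = (-31 + D + W)*(-2 + D) = (-2 + D)*(-31 + D + W))
y(-109, -176) + 25794 = (62 + (-176)² - 33*(-176) - 2*(-109) - 176*(-109)) + 25794 = (62 + 30976 + 5808 + 218 + 19184) + 25794 = 56248 + 25794 = 82042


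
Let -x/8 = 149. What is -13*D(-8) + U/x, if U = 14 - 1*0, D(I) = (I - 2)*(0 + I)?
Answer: -619847/596 ≈ -1040.0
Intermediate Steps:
x = -1192 (x = -8*149 = -1192)
D(I) = I*(-2 + I) (D(I) = (-2 + I)*I = I*(-2 + I))
U = 14 (U = 14 + 0 = 14)
-13*D(-8) + U/x = -(-104)*(-2 - 8) + 14/(-1192) = -(-104)*(-10) + 14*(-1/1192) = -13*80 - 7/596 = -1040 - 7/596 = -619847/596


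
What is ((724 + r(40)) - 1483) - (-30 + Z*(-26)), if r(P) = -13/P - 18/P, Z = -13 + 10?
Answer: -32311/40 ≈ -807.78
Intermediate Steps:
Z = -3
r(P) = -31/P
((724 + r(40)) - 1483) - (-30 + Z*(-26)) = ((724 - 31/40) - 1483) - (-30 - 3*(-26)) = ((724 - 31*1/40) - 1483) - (-30 + 78) = ((724 - 31/40) - 1483) - 1*48 = (28929/40 - 1483) - 48 = -30391/40 - 48 = -32311/40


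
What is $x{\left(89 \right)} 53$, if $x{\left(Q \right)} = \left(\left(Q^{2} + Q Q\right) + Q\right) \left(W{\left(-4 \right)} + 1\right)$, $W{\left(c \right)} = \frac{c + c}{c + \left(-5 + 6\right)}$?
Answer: $\frac{9287773}{3} \approx 3.0959 \cdot 10^{6}$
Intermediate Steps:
$W{\left(c \right)} = \frac{2 c}{1 + c}$ ($W{\left(c \right)} = \frac{2 c}{c + 1} = \frac{2 c}{1 + c}$)
$x{\left(Q \right)} = \frac{11 Q}{3} + \frac{22 Q^{2}}{3}$ ($x{\left(Q \right)} = \left(\left(Q^{2} + Q Q\right) + Q\right) \left(2 \left(-4\right) \frac{1}{1 - 4} + 1\right) = \left(\left(Q^{2} + Q^{2}\right) + Q\right) \left(2 \left(-4\right) \frac{1}{-3} + 1\right) = \left(2 Q^{2} + Q\right) \left(2 \left(-4\right) \left(- \frac{1}{3}\right) + 1\right) = \left(Q + 2 Q^{2}\right) \left(\frac{8}{3} + 1\right) = \left(Q + 2 Q^{2}\right) \frac{11}{3} = \frac{11 Q}{3} + \frac{22 Q^{2}}{3}$)
$x{\left(89 \right)} 53 = \frac{11}{3} \cdot 89 \left(1 + 2 \cdot 89\right) 53 = \frac{11}{3} \cdot 89 \left(1 + 178\right) 53 = \frac{11}{3} \cdot 89 \cdot 179 \cdot 53 = \frac{175241}{3} \cdot 53 = \frac{9287773}{3}$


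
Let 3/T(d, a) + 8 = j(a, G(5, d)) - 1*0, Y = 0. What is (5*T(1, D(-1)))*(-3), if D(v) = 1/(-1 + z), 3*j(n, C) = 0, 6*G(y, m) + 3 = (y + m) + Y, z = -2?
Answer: 45/8 ≈ 5.6250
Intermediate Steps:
G(y, m) = -½ + m/6 + y/6 (G(y, m) = -½ + ((y + m) + 0)/6 = -½ + ((m + y) + 0)/6 = -½ + (m + y)/6 = -½ + (m/6 + y/6) = -½ + m/6 + y/6)
j(n, C) = 0 (j(n, C) = (⅓)*0 = 0)
D(v) = -⅓ (D(v) = 1/(-1 - 2) = 1/(-3) = -⅓)
T(d, a) = -3/8 (T(d, a) = 3/(-8 + (0 - 1*0)) = 3/(-8 + (0 + 0)) = 3/(-8 + 0) = 3/(-8) = 3*(-⅛) = -3/8)
(5*T(1, D(-1)))*(-3) = (5*(-3/8))*(-3) = -15/8*(-3) = 45/8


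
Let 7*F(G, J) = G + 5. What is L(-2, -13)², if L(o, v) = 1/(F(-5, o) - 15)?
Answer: 1/225 ≈ 0.0044444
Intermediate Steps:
F(G, J) = 5/7 + G/7 (F(G, J) = (G + 5)/7 = (5 + G)/7 = 5/7 + G/7)
L(o, v) = -1/15 (L(o, v) = 1/((5/7 + (⅐)*(-5)) - 15) = 1/((5/7 - 5/7) - 15) = 1/(0 - 15) = 1/(-15) = -1/15)
L(-2, -13)² = (-1/15)² = 1/225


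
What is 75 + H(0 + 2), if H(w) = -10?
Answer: 65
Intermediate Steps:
75 + H(0 + 2) = 75 - 10 = 65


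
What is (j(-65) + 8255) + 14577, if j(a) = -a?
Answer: 22897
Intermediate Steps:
(j(-65) + 8255) + 14577 = (-1*(-65) + 8255) + 14577 = (65 + 8255) + 14577 = 8320 + 14577 = 22897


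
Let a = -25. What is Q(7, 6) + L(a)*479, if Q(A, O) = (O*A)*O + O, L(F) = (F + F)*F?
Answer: 599008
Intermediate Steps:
L(F) = 2*F**2 (L(F) = (2*F)*F = 2*F**2)
Q(A, O) = O + A*O**2 (Q(A, O) = (A*O)*O + O = A*O**2 + O = O + A*O**2)
Q(7, 6) + L(a)*479 = 6*(1 + 7*6) + (2*(-25)**2)*479 = 6*(1 + 42) + (2*625)*479 = 6*43 + 1250*479 = 258 + 598750 = 599008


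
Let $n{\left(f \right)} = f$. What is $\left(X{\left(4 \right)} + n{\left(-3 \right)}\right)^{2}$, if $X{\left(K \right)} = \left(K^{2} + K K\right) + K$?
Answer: $1089$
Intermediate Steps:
$X{\left(K \right)} = K + 2 K^{2}$ ($X{\left(K \right)} = \left(K^{2} + K^{2}\right) + K = 2 K^{2} + K = K + 2 K^{2}$)
$\left(X{\left(4 \right)} + n{\left(-3 \right)}\right)^{2} = \left(4 \left(1 + 2 \cdot 4\right) - 3\right)^{2} = \left(4 \left(1 + 8\right) - 3\right)^{2} = \left(4 \cdot 9 - 3\right)^{2} = \left(36 - 3\right)^{2} = 33^{2} = 1089$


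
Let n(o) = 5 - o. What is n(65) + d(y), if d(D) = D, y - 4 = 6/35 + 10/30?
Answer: -5827/105 ≈ -55.495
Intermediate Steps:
y = 473/105 (y = 4 + (6/35 + 10/30) = 4 + (6*(1/35) + 10*(1/30)) = 4 + (6/35 + 1/3) = 4 + 53/105 = 473/105 ≈ 4.5048)
n(65) + d(y) = (5 - 1*65) + 473/105 = (5 - 65) + 473/105 = -60 + 473/105 = -5827/105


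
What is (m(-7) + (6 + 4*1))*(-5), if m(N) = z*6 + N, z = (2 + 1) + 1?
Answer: -135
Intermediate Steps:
z = 4 (z = 3 + 1 = 4)
m(N) = 24 + N (m(N) = 4*6 + N = 24 + N)
(m(-7) + (6 + 4*1))*(-5) = ((24 - 7) + (6 + 4*1))*(-5) = (17 + (6 + 4))*(-5) = (17 + 10)*(-5) = 27*(-5) = -135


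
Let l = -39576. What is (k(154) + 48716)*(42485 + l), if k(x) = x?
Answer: 142162830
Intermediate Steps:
(k(154) + 48716)*(42485 + l) = (154 + 48716)*(42485 - 39576) = 48870*2909 = 142162830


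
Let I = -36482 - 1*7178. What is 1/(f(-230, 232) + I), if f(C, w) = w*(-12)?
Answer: -1/46444 ≈ -2.1531e-5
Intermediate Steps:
I = -43660 (I = -36482 - 7178 = -43660)
f(C, w) = -12*w
1/(f(-230, 232) + I) = 1/(-12*232 - 43660) = 1/(-2784 - 43660) = 1/(-46444) = -1/46444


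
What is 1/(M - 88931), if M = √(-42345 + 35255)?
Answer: -88931/7908729851 - I*√7090/7908729851 ≈ -1.1245e-5 - 1.0647e-8*I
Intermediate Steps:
M = I*√7090 (M = √(-7090) = I*√7090 ≈ 84.202*I)
1/(M - 88931) = 1/(I*√7090 - 88931) = 1/(-88931 + I*√7090)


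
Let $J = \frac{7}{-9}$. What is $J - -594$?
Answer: $\frac{5339}{9} \approx 593.22$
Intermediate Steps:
$J = - \frac{7}{9}$ ($J = 7 \left(- \frac{1}{9}\right) = - \frac{7}{9} \approx -0.77778$)
$J - -594 = - \frac{7}{9} - -594 = - \frac{7}{9} + 594 = \frac{5339}{9}$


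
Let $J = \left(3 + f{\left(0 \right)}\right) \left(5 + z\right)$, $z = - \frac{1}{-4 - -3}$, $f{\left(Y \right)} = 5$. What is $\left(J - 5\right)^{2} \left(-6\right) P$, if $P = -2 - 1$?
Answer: $33282$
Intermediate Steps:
$P = -3$
$z = 1$ ($z = - \frac{1}{-4 + 3} = - \frac{1}{-1} = \left(-1\right) \left(-1\right) = 1$)
$J = 48$ ($J = \left(3 + 5\right) \left(5 + 1\right) = 8 \cdot 6 = 48$)
$\left(J - 5\right)^{2} \left(-6\right) P = \left(48 - 5\right)^{2} \left(-6\right) \left(-3\right) = 43^{2} \left(-6\right) \left(-3\right) = 1849 \left(-6\right) \left(-3\right) = \left(-11094\right) \left(-3\right) = 33282$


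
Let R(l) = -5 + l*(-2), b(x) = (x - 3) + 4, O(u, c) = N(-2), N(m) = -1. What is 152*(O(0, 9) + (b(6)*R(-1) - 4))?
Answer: -3952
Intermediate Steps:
O(u, c) = -1
b(x) = 1 + x (b(x) = (-3 + x) + 4 = 1 + x)
R(l) = -5 - 2*l
152*(O(0, 9) + (b(6)*R(-1) - 4)) = 152*(-1 + ((1 + 6)*(-5 - 2*(-1)) - 4)) = 152*(-1 + (7*(-5 + 2) - 4)) = 152*(-1 + (7*(-3) - 4)) = 152*(-1 + (-21 - 4)) = 152*(-1 - 25) = 152*(-26) = -3952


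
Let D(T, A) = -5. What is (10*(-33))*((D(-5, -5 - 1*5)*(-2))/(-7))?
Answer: 3300/7 ≈ 471.43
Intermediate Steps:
(10*(-33))*((D(-5, -5 - 1*5)*(-2))/(-7)) = (10*(-33))*(-5*(-2)/(-7)) = -3300*(-1)/7 = -330*(-10/7) = 3300/7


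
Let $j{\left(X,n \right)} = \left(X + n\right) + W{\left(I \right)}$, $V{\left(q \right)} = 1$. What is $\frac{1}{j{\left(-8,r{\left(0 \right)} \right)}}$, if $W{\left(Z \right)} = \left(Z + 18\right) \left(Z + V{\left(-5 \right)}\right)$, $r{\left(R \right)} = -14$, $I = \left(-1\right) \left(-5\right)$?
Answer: $\frac{1}{116} \approx 0.0086207$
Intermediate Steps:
$I = 5$
$W{\left(Z \right)} = \left(1 + Z\right) \left(18 + Z\right)$ ($W{\left(Z \right)} = \left(Z + 18\right) \left(Z + 1\right) = \left(18 + Z\right) \left(1 + Z\right) = \left(1 + Z\right) \left(18 + Z\right)$)
$j{\left(X,n \right)} = 138 + X + n$ ($j{\left(X,n \right)} = \left(X + n\right) + \left(18 + 5^{2} + 19 \cdot 5\right) = \left(X + n\right) + \left(18 + 25 + 95\right) = \left(X + n\right) + 138 = 138 + X + n$)
$\frac{1}{j{\left(-8,r{\left(0 \right)} \right)}} = \frac{1}{138 - 8 - 14} = \frac{1}{116}$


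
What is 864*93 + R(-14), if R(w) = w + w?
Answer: 80324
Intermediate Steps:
R(w) = 2*w
864*93 + R(-14) = 864*93 + 2*(-14) = 80352 - 28 = 80324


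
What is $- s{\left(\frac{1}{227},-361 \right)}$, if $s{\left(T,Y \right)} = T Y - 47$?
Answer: $\frac{11030}{227} \approx 48.59$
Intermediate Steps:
$s{\left(T,Y \right)} = -47 + T Y$ ($s{\left(T,Y \right)} = T Y - 47 = -47 + T Y$)
$- s{\left(\frac{1}{227},-361 \right)} = - (-47 + \frac{1}{227} \left(-361\right)) = - (-47 - \frac{361}{227}) = \left(-1\right) \left(- \frac{11030}{227}\right) = \frac{11030}{227}$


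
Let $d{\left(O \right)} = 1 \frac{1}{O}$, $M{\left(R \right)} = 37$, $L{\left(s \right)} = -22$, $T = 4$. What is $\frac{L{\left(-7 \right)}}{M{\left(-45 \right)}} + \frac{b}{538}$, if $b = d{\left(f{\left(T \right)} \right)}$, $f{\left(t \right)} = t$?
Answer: $- \frac{47307}{79624} \approx -0.59413$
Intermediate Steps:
$d{\left(O \right)} = \frac{1}{O}$
$b = \frac{1}{4} \approx 0.25$
$\frac{L{\left(-7 \right)}}{M{\left(-45 \right)}} + \frac{b}{538} = - \frac{22}{37} + \frac{1}{4 \cdot 538} = \left(-22\right) \frac{1}{37} + \frac{1}{4} \cdot \frac{1}{538} = - \frac{22}{37} + \frac{1}{2152} = - \frac{47307}{79624}$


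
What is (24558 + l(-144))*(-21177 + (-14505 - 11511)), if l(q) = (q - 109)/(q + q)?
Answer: -111264686567/96 ≈ -1.1590e+9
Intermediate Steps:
l(q) = (-109 + q)/(2*q) (l(q) = (-109 + q)/((2*q)) = (-109 + q)*(1/(2*q)) = (-109 + q)/(2*q))
(24558 + l(-144))*(-21177 + (-14505 - 11511)) = (24558 + (1/2)*(-109 - 144)/(-144))*(-21177 + (-14505 - 11511)) = (24558 + (1/2)*(-1/144)*(-253))*(-21177 - 26016) = (24558 + 253/288)*(-47193) = (7072957/288)*(-47193) = -111264686567/96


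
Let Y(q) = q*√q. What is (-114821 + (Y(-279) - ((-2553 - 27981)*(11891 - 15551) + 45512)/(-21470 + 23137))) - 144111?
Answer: -543439596/1667 - 837*I*√31 ≈ -3.26e+5 - 4660.2*I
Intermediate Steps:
Y(q) = q^(3/2)
(-114821 + (Y(-279) - ((-2553 - 27981)*(11891 - 15551) + 45512)/(-21470 + 23137))) - 144111 = (-114821 + ((-279)^(3/2) - ((-2553 - 27981)*(11891 - 15551) + 45512)/(-21470 + 23137))) - 144111 = (-114821 + (-837*I*√31 - (-30534*(-3660) + 45512)/1667)) - 144111 = (-114821 + (-837*I*√31 - (111754440 + 45512)/1667)) - 144111 = (-114821 + (-837*I*√31 - 111799952/1667)) - 144111 = (-114821 + (-111799952/1667 - 837*I*√31)) - 144111 = (-303206559/1667 - 837*I*√31) - 144111 = -543439596/1667 - 837*I*√31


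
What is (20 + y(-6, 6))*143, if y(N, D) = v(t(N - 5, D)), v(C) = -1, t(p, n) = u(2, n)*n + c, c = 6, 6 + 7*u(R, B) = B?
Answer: 2717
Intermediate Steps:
u(R, B) = -6/7 + B/7
t(p, n) = 6 + n*(-6/7 + n/7) (t(p, n) = (-6/7 + n/7)*n + 6 = n*(-6/7 + n/7) + 6 = 6 + n*(-6/7 + n/7))
y(N, D) = -1
(20 + y(-6, 6))*143 = (20 - 1)*143 = 19*143 = 2717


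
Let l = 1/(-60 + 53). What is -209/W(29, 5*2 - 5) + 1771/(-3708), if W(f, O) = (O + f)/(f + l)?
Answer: -78482921/441252 ≈ -177.86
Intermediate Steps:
l = -⅐ (l = 1/(-7) = -⅐ ≈ -0.14286)
W(f, O) = (O + f)/(-⅐ + f) (W(f, O) = (O + f)/(f - ⅐) = (O + f)/(-⅐ + f))
-209/W(29, 5*2 - 5) + 1771/(-3708) = -209*(-1 + 7*29)/(7*((5*2 - 5) + 29)) + 1771/(-3708) = -209*(-1 + 203)/(7*((10 - 5) + 29)) + 1771*(-1/3708) = -209*202/(7*(5 + 29)) - 1771/3708 = -209/(7*(1/202)*34) - 1771/3708 = -209/119/101 - 1771/3708 = -209*101/119 - 1771/3708 = -21109/119 - 1771/3708 = -78482921/441252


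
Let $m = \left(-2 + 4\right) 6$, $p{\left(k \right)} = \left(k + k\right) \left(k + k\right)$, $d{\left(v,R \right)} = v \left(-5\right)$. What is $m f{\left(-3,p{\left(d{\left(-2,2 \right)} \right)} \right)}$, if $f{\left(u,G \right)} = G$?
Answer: $4800$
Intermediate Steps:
$d{\left(v,R \right)} = - 5 v$
$p{\left(k \right)} = 4 k^{2}$ ($p{\left(k \right)} = 2 k 2 k = 4 k^{2}$)
$m = 12$ ($m = 2 \cdot 6 = 12$)
$m f{\left(-3,p{\left(d{\left(-2,2 \right)} \right)} \right)} = 12 \cdot 4 \left(\left(-5\right) \left(-2\right)\right)^{2} = 12 \cdot 4 \cdot 10^{2} = 12 \cdot 4 \cdot 100 = 12 \cdot 400 = 4800$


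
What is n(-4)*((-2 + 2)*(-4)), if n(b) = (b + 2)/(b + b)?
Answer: 0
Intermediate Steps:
n(b) = (2 + b)/(2*b) (n(b) = (2 + b)/((2*b)) = (2 + b)*(1/(2*b)) = (2 + b)/(2*b))
n(-4)*((-2 + 2)*(-4)) = ((½)*(2 - 4)/(-4))*((-2 + 2)*(-4)) = ((½)*(-¼)*(-2))*(0*(-4)) = (¼)*0 = 0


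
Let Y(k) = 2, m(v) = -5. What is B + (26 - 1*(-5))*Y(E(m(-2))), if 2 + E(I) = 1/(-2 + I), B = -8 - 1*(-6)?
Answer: 60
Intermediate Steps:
B = -2 (B = -8 + 6 = -2)
E(I) = -2 + 1/(-2 + I)
B + (26 - 1*(-5))*Y(E(m(-2))) = -2 + (26 - 1*(-5))*2 = -2 + (26 + 5)*2 = -2 + 31*2 = -2 + 62 = 60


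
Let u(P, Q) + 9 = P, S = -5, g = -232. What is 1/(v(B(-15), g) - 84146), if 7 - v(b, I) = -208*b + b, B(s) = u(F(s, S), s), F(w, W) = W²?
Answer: -1/80827 ≈ -1.2372e-5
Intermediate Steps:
u(P, Q) = -9 + P
B(s) = 16 (B(s) = -9 + (-5)² = -9 + 25 = 16)
v(b, I) = 7 + 207*b (v(b, I) = 7 - (-208*b + b) = 7 - (-207)*b = 7 + 207*b)
1/(v(B(-15), g) - 84146) = 1/((7 + 207*16) - 84146) = 1/((7 + 3312) - 84146) = 1/(3319 - 84146) = 1/(-80827) = -1/80827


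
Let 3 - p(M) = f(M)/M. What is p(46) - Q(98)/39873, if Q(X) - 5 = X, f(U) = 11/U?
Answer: 252457253/84371268 ≈ 2.9922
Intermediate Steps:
Q(X) = 5 + X
p(M) = 3 - 11/M² (p(M) = 3 - 11/M/M = 3 - 11/M²)
p(46) - Q(98)/39873 = (3 - 11/46²) - (5 + 98)/39873 = (3 - 11*1/2116) - 103/39873 = (3 - 11/2116) - 1*103/39873 = 6337/2116 - 103/39873 = 252457253/84371268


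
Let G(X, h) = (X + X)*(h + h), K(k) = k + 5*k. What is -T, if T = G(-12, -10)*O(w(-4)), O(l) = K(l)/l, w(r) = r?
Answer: -2880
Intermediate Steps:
K(k) = 6*k
G(X, h) = 4*X*h (G(X, h) = (2*X)*(2*h) = 4*X*h)
O(l) = 6 (O(l) = (6*l)/l = 6)
T = 2880 (T = (4*(-12)*(-10))*6 = 480*6 = 2880)
-T = -1*2880 = -2880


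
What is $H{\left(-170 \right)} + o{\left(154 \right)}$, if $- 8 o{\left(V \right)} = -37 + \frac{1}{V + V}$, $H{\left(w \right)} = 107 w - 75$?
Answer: $- \frac{44993565}{2464} \approx -18260.0$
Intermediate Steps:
$H{\left(w \right)} = -75 + 107 w$
$o{\left(V \right)} = \frac{37}{8} - \frac{1}{16 V}$ ($o{\left(V \right)} = - \frac{-37 + \frac{1}{V + V}}{8} = - \frac{-37 + \frac{1}{2 V}}{8} = \frac{37}{8} - \frac{1}{16 V}$)
$H{\left(-170 \right)} + o{\left(154 \right)} = \left(-75 + 107 \left(-170\right)\right) + \frac{-1 + 74 \cdot 154}{16 \cdot 154} = \left(-75 - 18190\right) + \frac{1}{16} \cdot \frac{1}{154} \left(-1 + 11396\right) = -18265 + \frac{1}{16} \cdot \frac{1}{154} \cdot 11395 = -18265 + \frac{11395}{2464} = - \frac{44993565}{2464}$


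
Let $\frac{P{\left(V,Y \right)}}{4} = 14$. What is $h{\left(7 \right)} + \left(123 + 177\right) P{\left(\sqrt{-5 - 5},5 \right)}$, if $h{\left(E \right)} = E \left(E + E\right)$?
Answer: $16898$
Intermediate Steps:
$P{\left(V,Y \right)} = 56$ ($P{\left(V,Y \right)} = 4 \cdot 14 = 56$)
$h{\left(E \right)} = 2 E^{2}$ ($h{\left(E \right)} = E 2 E = 2 E^{2}$)
$h{\left(7 \right)} + \left(123 + 177\right) P{\left(\sqrt{-5 - 5},5 \right)} = 2 \cdot 7^{2} + \left(123 + 177\right) 56 = 2 \cdot 49 + 300 \cdot 56 = 98 + 16800 = 16898$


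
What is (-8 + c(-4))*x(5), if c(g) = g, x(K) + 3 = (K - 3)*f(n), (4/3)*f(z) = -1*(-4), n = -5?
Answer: -36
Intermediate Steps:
f(z) = 3 (f(z) = 3*(-1*(-4))/4 = (¾)*4 = 3)
x(K) = -12 + 3*K (x(K) = -3 + (K - 3)*3 = -3 + (-3 + K)*3 = -3 + (-9 + 3*K) = -12 + 3*K)
(-8 + c(-4))*x(5) = (-8 - 4)*(-12 + 3*5) = -12*(-12 + 15) = -12*3 = -36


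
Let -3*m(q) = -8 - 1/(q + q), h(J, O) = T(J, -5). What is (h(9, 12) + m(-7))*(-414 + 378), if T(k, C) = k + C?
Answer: -1674/7 ≈ -239.14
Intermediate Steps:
T(k, C) = C + k
h(J, O) = -5 + J
m(q) = 8/3 + 1/(6*q) (m(q) = -(-8 - 1/(q + q))/3 = -(-8 - 1/(2*q))/3 = 8/3 + 1/(6*q))
(h(9, 12) + m(-7))*(-414 + 378) = ((-5 + 9) + (⅙)*(1 + 16*(-7))/(-7))*(-414 + 378) = (4 + (⅙)*(-⅐)*(1 - 112))*(-36) = (4 + (⅙)*(-⅐)*(-111))*(-36) = (4 + 37/14)*(-36) = (93/14)*(-36) = -1674/7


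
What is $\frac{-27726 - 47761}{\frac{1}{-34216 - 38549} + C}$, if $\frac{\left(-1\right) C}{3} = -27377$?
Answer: $- \frac{5492811555}{5976262214} \approx -0.9191$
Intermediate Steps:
$C = 82131$ ($C = \left(-3\right) \left(-27377\right) = 82131$)
$\frac{-27726 - 47761}{\frac{1}{-34216 - 38549} + C} = \frac{-27726 - 47761}{\frac{1}{-34216 - 38549} + 82131} = - \frac{75487}{\frac{1}{-72765} + 82131} = - \frac{75487}{- \frac{1}{72765} + 82131} = - \frac{75487}{\frac{5976262214}{72765}} = \left(-75487\right) \frac{72765}{5976262214} = - \frac{5492811555}{5976262214}$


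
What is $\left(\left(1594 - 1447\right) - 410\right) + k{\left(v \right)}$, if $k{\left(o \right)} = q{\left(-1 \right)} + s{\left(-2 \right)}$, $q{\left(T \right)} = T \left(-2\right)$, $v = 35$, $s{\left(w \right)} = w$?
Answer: $-263$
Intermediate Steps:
$q{\left(T \right)} = - 2 T$
$k{\left(o \right)} = 0$ ($k{\left(o \right)} = \left(-2\right) \left(-1\right) - 2 = 2 - 2 = 0$)
$\left(\left(1594 - 1447\right) - 410\right) + k{\left(v \right)} = \left(\left(1594 - 1447\right) - 410\right) + 0 = \left(147 - 410\right) + 0 = -263 + 0 = -263$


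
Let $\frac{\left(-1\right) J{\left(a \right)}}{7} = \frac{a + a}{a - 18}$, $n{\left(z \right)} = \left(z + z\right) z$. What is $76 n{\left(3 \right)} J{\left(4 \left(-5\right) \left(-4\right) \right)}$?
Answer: $- \frac{766080}{31} \approx -24712.0$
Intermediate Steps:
$n{\left(z \right)} = 2 z^{2}$ ($n{\left(z \right)} = 2 z z = 2 z^{2}$)
$J{\left(a \right)} = - \frac{14 a}{-18 + a}$ ($J{\left(a \right)} = - 7 \frac{a + a}{a - 18} = - 7 \frac{2 a}{a - 18} = - 7 \frac{2 a}{-18 + a} = - \frac{14 a}{-18 + a}$)
$76 n{\left(3 \right)} J{\left(4 \left(-5\right) \left(-4\right) \right)} = 76 \cdot 2 \cdot 3^{2} \left(- \frac{14 \cdot 4 \left(-5\right) \left(-4\right)}{-18 + 4 \left(-5\right) \left(-4\right)}\right) = 76 \cdot 2 \cdot 9 \left(- \frac{14 \left(\left(-20\right) \left(-4\right)\right)}{-18 - -80}\right) = 76 \cdot 18 \left(\left(-14\right) 80 \frac{1}{-18 + 80}\right) = 1368 \left(\left(-14\right) 80 \cdot \frac{1}{62}\right) = 1368 \left(- \frac{560}{31}\right) = - \frac{766080}{31}$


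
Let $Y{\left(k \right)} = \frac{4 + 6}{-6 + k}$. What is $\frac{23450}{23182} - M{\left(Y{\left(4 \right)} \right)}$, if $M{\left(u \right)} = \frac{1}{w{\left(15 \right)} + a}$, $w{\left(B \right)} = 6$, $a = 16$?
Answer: $\frac{3677}{3806} \approx 0.96611$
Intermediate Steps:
$Y{\left(k \right)} = \frac{10}{-6 + k}$
$M{\left(u \right)} = \frac{1}{22}$ ($M{\left(u \right)} = \frac{1}{6 + 16} = \frac{1}{22}$)
$\frac{23450}{23182} - M{\left(Y{\left(4 \right)} \right)} = \frac{23450}{23182} - \frac{1}{22} = 23450 \cdot \frac{1}{23182} - \frac{1}{22} = \frac{175}{173} - \frac{1}{22} = \frac{3677}{3806}$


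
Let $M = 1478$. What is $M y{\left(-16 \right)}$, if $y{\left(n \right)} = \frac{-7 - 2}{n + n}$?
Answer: $\frac{6651}{16} \approx 415.69$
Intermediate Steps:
$y{\left(n \right)} = - \frac{9}{2 n}$
$M y{\left(-16 \right)} = 1478 \left(- \frac{9}{2 \left(-16\right)}\right) = 1478 \left(\left(- \frac{9}{2}\right) \left(- \frac{1}{16}\right)\right) = 1478 \cdot \frac{9}{32} = \frac{6651}{16}$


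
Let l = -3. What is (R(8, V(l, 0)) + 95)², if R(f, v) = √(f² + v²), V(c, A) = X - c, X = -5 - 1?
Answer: (95 + √73)² ≈ 10721.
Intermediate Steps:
X = -6
V(c, A) = -6 - c
(R(8, V(l, 0)) + 95)² = (√(8² + (-6 - 1*(-3))²) + 95)² = (√(64 + (-6 + 3)²) + 95)² = (√(64 + (-3)²) + 95)² = (√(64 + 9) + 95)² = (√73 + 95)² = (95 + √73)²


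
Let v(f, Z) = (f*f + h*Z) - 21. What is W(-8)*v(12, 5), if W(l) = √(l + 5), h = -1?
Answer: 118*I*√3 ≈ 204.38*I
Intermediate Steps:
W(l) = √(5 + l)
v(f, Z) = -21 + f² - Z (v(f, Z) = (f*f - Z) - 21 = (f² - Z) - 21 = -21 + f² - Z)
W(-8)*v(12, 5) = √(5 - 8)*(-21 + 12² - 1*5) = √(-3)*(-21 + 144 - 5) = (I*√3)*118 = 118*I*√3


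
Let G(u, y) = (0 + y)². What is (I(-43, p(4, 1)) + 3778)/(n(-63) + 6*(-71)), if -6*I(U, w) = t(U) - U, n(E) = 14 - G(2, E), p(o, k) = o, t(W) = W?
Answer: -3778/4381 ≈ -0.86236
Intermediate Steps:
G(u, y) = y²
n(E) = 14 - E²
I(U, w) = 0 (I(U, w) = -(U - U)/6 = -⅙*0 = 0)
(I(-43, p(4, 1)) + 3778)/(n(-63) + 6*(-71)) = (0 + 3778)/((14 - 1*(-63)²) + 6*(-71)) = 3778/((14 - 1*3969) - 426) = 3778/((14 - 3969) - 426) = 3778/(-3955 - 426) = 3778/(-4381) = 3778*(-1/4381) = -3778/4381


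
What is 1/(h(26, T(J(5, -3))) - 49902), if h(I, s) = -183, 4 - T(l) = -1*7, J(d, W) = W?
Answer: -1/50085 ≈ -1.9966e-5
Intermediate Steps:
T(l) = 11 (T(l) = 4 - (-1)*7 = 4 - 1*(-7) = 4 + 7 = 11)
1/(h(26, T(J(5, -3))) - 49902) = 1/(-183 - 49902) = 1/(-50085) = -1/50085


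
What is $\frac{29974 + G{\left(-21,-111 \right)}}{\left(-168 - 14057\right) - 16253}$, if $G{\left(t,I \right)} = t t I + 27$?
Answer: $\frac{9475}{15239} \approx 0.62176$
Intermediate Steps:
$G{\left(t,I \right)} = 27 + I t^{2}$ ($G{\left(t,I \right)} = t^{2} I + 27 = I t^{2} + 27 = 27 + I t^{2}$)
$\frac{29974 + G{\left(-21,-111 \right)}}{\left(-168 - 14057\right) - 16253} = \frac{29974 + \left(27 - 111 \left(-21\right)^{2}\right)}{\left(-168 - 14057\right) - 16253} = \frac{29974 + \left(27 - 48951\right)}{-14225 - 16253} = \frac{29974 + \left(27 - 48951\right)}{-30478} = \left(29974 - 48924\right) \left(- \frac{1}{30478}\right) = \left(-18950\right) \left(- \frac{1}{30478}\right) = \frac{9475}{15239}$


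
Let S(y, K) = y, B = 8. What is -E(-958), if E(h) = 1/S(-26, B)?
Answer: 1/26 ≈ 0.038462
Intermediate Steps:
E(h) = -1/26 (E(h) = 1/(-26) = -1/26)
-E(-958) = -1*(-1/26) = 1/26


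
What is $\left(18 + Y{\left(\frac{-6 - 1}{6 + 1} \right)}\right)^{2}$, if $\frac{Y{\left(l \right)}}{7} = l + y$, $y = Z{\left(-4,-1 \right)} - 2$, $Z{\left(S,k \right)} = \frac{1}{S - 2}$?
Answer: $\frac{625}{36} \approx 17.361$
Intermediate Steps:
$Z{\left(S,k \right)} = \frac{1}{-2 + S}$
$y = - \frac{13}{6}$ ($y = \frac{1}{-2 - 4} - 2 = \frac{1}{-6} - 2 = - \frac{1}{6} - 2 = - \frac{13}{6} \approx -2.1667$)
$Y{\left(l \right)} = - \frac{91}{6} + 7 l$ ($Y{\left(l \right)} = 7 \left(l - \frac{13}{6}\right) = 7 \left(- \frac{13}{6} + l\right) = - \frac{91}{6} + 7 l$)
$\left(18 + Y{\left(\frac{-6 - 1}{6 + 1} \right)}\right)^{2} = \left(18 - \left(\frac{91}{6} - 7 \frac{-6 - 1}{6 + 1}\right)\right)^{2} = \left(18 - \left(\frac{91}{6} - 7 \left(- \frac{7}{7}\right)\right)\right)^{2} = \left(18 - \left(\frac{91}{6} - 7 \left(\left(-7\right) \frac{1}{7}\right)\right)\right)^{2} = \left(18 + \left(- \frac{91}{6} + 7 \left(-1\right)\right)\right)^{2} = \left(18 - \frac{133}{6}\right)^{2} = \left(- \frac{25}{6}\right)^{2} = \frac{625}{36}$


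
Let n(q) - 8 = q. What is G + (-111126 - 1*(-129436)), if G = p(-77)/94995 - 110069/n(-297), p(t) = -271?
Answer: 513130518386/27453555 ≈ 18691.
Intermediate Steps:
n(q) = 8 + q
G = 10455926336/27453555 (G = -271/94995 - 110069/(8 - 297) = -271*1/94995 - 110069/(-289) = -271/94995 - 110069*(-1/289) = -271/94995 + 110069/289 = 10455926336/27453555 ≈ 380.86)
G + (-111126 - 1*(-129436)) = 10455926336/27453555 + (-111126 - 1*(-129436)) = 10455926336/27453555 + (-111126 + 129436) = 10455926336/27453555 + 18310 = 513130518386/27453555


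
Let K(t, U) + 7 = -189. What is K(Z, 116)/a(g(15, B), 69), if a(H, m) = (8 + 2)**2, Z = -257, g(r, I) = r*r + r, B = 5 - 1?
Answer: -49/25 ≈ -1.9600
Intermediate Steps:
B = 4
g(r, I) = r + r**2 (g(r, I) = r**2 + r = r + r**2)
K(t, U) = -196 (K(t, U) = -7 - 189 = -196)
a(H, m) = 100 (a(H, m) = 10**2 = 100)
K(Z, 116)/a(g(15, B), 69) = -196/100 = -196*1/100 = -49/25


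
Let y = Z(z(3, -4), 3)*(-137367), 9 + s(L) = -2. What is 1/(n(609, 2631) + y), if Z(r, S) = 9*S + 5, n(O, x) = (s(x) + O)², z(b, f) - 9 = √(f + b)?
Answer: -1/4038140 ≈ -2.4764e-7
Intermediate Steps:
s(L) = -11 (s(L) = -9 - 2 = -11)
z(b, f) = 9 + √(b + f) (z(b, f) = 9 + √(f + b) = 9 + √(b + f))
n(O, x) = (-11 + O)²
Z(r, S) = 5 + 9*S
y = -4395744 (y = (5 + 9*3)*(-137367) = (5 + 27)*(-137367) = 32*(-137367) = -4395744)
1/(n(609, 2631) + y) = 1/((-11 + 609)² - 4395744) = 1/(598² - 4395744) = 1/(357604 - 4395744) = 1/(-4038140) = -1/4038140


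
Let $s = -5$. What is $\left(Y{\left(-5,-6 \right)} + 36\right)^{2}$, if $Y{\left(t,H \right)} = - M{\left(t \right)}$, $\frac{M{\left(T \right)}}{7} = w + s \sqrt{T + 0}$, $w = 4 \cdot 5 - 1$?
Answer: $3284 - 6790 i \sqrt{5} \approx 3284.0 - 15183.0 i$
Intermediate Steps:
$w = 19$ ($w = 20 - 1 = 19$)
$M{\left(T \right)} = 133 - 35 \sqrt{T}$ ($M{\left(T \right)} = 7 \left(19 - 5 \sqrt{T + 0}\right) = 7 \left(19 - 5 \sqrt{T}\right) = 133 - 35 \sqrt{T}$)
$Y{\left(t,H \right)} = -133 + 35 \sqrt{t}$ ($Y{\left(t,H \right)} = - (133 - 35 \sqrt{t}) = -133 + 35 \sqrt{t}$)
$\left(Y{\left(-5,-6 \right)} + 36\right)^{2} = \left(\left(-133 + 35 \sqrt{-5}\right) + 36\right)^{2} = \left(\left(-133 + 35 i \sqrt{5}\right) + 36\right)^{2} = \left(-97 + 35 i \sqrt{5}\right)^{2}$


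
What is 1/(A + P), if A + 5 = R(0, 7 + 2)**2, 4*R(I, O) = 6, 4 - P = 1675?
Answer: -4/6695 ≈ -0.00059746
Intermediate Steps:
P = -1671 (P = 4 - 1*1675 = 4 - 1675 = -1671)
R(I, O) = 3/2 (R(I, O) = (1/4)*6 = 3/2)
A = -11/4 (A = -5 + (3/2)**2 = -5 + 9/4 = -11/4 ≈ -2.7500)
1/(A + P) = 1/(-11/4 - 1671) = 1/(-6695/4) = -4/6695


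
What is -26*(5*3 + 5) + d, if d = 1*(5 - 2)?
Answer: -517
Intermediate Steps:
d = 3 (d = 1*3 = 3)
-26*(5*3 + 5) + d = -26*(5*3 + 5) + 3 = -26*(15 + 5) + 3 = -26*20 + 3 = -520 + 3 = -517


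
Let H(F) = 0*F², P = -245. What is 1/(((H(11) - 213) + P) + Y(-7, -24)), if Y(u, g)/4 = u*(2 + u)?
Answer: -1/318 ≈ -0.0031447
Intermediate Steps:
Y(u, g) = 4*u*(2 + u) (Y(u, g) = 4*(u*(2 + u)) = 4*u*(2 + u))
H(F) = 0
1/(((H(11) - 213) + P) + Y(-7, -24)) = 1/(((0 - 213) - 245) + 4*(-7)*(2 - 7)) = 1/((-213 - 245) + 4*(-7)*(-5)) = 1/(-458 + 140) = 1/(-318) = -1/318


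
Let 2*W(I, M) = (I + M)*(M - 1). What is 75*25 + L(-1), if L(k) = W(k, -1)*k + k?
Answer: 1872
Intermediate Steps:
W(I, M) = (-1 + M)*(I + M)/2 (W(I, M) = ((I + M)*(M - 1))/2 = ((I + M)*(-1 + M))/2 = ((-1 + M)*(I + M))/2 = (-1 + M)*(I + M)/2)
L(k) = k + k*(1 - k) (L(k) = ((1/2)*(-1)**2 - k/2 - 1/2*(-1) + (1/2)*k*(-1))*k + k = ((1/2)*1 - k/2 + 1/2 - k/2)*k + k = (1/2 - k/2 + 1/2 - k/2)*k + k = (1 - k)*k + k = k*(1 - k) + k = k + k*(1 - k))
75*25 + L(-1) = 75*25 - (2 - 1*(-1)) = 1875 - (2 + 1) = 1875 - 1*3 = 1875 - 3 = 1872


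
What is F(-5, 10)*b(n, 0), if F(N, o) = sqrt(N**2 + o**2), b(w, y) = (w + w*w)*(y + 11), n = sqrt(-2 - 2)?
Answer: 110*sqrt(5)*(-2 + I) ≈ -491.94 + 245.97*I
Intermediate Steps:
n = 2*I (n = sqrt(-4) = 2*I ≈ 2.0*I)
b(w, y) = (11 + y)*(w + w**2) (b(w, y) = (w + w**2)*(11 + y) = (11 + y)*(w + w**2))
F(-5, 10)*b(n, 0) = sqrt((-5)**2 + 10**2)*((2*I)*(11 + 0 + 11*(2*I) + (2*I)*0)) = sqrt(25 + 100)*((2*I)*(11 + 0 + 22*I + 0)) = sqrt(125)*((2*I)*(11 + 22*I)) = (5*sqrt(5))*(2*I*(11 + 22*I)) = 10*I*sqrt(5)*(11 + 22*I)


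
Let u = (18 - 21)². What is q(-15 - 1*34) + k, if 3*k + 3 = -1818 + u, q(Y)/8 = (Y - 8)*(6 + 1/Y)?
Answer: -163204/49 ≈ -3330.7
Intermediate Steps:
u = 9 (u = (-3)² = 9)
q(Y) = 8*(-8 + Y)*(6 + 1/Y) (q(Y) = 8*((Y - 8)*(6 + 1/Y)) = 8*((-8 + Y)*(6 + 1/Y)) = 8*(-8 + Y)*(6 + 1/Y))
k = -604 (k = -1 + (-1818 + 9)/3 = -1 + (⅓)*(-1809) = -1 - 603 = -604)
q(-15 - 1*34) + k = (-376 - 64/(-15 - 1*34) + 48*(-15 - 1*34)) - 604 = (-376 - 64/(-15 - 34) + 48*(-15 - 34)) - 604 = (-376 - 64/(-49) + 48*(-49)) - 604 = (-376 - 64*(-1/49) - 2352) - 604 = (-376 + 64/49 - 2352) - 604 = -133608/49 - 604 = -163204/49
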